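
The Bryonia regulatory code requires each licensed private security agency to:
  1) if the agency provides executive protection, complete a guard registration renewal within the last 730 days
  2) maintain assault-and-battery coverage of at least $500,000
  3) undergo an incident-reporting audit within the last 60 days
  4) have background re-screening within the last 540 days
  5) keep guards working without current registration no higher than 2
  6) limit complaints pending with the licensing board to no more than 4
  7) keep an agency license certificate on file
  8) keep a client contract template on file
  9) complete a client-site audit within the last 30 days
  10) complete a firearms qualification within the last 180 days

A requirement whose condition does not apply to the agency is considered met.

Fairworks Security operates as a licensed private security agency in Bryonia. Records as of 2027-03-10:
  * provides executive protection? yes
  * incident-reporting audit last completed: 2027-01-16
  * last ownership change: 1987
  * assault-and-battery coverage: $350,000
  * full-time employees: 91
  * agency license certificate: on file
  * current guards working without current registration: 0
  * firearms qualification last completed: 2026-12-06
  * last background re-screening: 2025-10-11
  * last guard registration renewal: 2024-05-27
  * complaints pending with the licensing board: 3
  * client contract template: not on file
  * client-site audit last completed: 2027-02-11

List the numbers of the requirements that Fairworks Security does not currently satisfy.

1. condition 'provides executive protection' holds; guard registration renewal 1017 days ago vs limit 730 → not met
2. assault-and-battery coverage $350,000 < $500,000 → not met
3. incident-reporting audit 53 days ago vs limit 60 → met
4. background re-screening 515 days ago vs limit 540 → met
5. guards working without current registration 0 ≤ 2 → met
6. complaints pending with the licensing board 3 ≤ 4 → met
7. agency license certificate present → met
8. client contract template absent → not met
9. client-site audit 27 days ago vs limit 30 → met
10. firearms qualification 94 days ago vs limit 180 → met
Not met: 1, 2, 8

1, 2, 8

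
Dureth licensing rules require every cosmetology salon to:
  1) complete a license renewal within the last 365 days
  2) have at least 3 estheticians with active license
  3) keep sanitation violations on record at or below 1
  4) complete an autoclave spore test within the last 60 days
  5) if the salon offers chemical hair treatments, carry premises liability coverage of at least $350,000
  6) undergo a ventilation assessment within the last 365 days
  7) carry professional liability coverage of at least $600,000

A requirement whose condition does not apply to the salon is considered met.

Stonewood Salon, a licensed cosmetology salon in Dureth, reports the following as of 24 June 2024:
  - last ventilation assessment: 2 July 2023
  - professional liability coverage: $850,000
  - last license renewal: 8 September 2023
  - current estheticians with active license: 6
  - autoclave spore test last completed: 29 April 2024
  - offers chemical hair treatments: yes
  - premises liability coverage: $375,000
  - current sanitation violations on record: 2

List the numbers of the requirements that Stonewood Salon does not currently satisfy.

3

1. license renewal 290 days ago vs limit 365 → met
2. estheticians with active license 6 ≥ 3 → met
3. sanitation violations on record 2 > 1 → not met
4. autoclave spore test 56 days ago vs limit 60 → met
5. condition 'offers chemical hair treatments' holds; premises liability coverage $375,000 ≥ $350,000 → met
6. ventilation assessment 358 days ago vs limit 365 → met
7. professional liability coverage $850,000 ≥ $600,000 → met
Not met: 3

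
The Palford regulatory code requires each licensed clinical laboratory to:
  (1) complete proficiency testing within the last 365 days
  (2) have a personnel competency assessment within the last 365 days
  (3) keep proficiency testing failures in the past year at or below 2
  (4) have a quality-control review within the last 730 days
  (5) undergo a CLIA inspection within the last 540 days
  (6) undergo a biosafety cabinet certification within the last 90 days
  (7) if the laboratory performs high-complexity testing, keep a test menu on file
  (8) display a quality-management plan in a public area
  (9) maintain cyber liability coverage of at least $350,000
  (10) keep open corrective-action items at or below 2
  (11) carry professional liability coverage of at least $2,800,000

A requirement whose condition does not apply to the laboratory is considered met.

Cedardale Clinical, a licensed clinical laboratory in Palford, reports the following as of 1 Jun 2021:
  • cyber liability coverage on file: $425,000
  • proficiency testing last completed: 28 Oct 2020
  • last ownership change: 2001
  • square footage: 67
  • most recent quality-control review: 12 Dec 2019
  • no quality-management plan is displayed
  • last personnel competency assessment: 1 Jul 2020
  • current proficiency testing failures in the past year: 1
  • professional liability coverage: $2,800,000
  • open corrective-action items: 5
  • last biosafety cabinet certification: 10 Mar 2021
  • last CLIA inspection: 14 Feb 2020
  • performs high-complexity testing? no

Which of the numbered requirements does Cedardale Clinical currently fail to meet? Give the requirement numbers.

1. proficiency testing 216 days ago vs limit 365 → met
2. personnel competency assessment 335 days ago vs limit 365 → met
3. proficiency testing failures in the past year 1 ≤ 2 → met
4. quality-control review 537 days ago vs limit 730 → met
5. CLIA inspection 473 days ago vs limit 540 → met
6. biosafety cabinet certification 83 days ago vs limit 90 → met
7. condition 'performs high-complexity testing' does not hold → requirement n/a → met
8. quality-management plan absent → not met
9. cyber liability coverage $425,000 ≥ $350,000 → met
10. open corrective-action items 5 > 2 → not met
11. professional liability coverage $2,800,000 ≥ $2,800,000 → met
Not met: 8, 10

8, 10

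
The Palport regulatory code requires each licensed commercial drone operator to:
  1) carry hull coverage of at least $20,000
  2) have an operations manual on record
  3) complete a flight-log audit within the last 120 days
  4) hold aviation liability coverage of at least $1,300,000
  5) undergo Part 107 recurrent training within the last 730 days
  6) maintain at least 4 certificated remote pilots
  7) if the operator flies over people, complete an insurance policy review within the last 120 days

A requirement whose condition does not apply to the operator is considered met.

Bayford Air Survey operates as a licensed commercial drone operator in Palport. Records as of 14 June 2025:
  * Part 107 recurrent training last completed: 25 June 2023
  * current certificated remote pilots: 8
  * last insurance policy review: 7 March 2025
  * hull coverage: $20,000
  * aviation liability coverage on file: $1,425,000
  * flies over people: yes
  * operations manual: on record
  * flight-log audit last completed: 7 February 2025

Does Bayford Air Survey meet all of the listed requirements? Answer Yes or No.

1. hull coverage $20,000 ≥ $20,000 → met
2. operations manual present → met
3. flight-log audit 127 days ago vs limit 120 → not met
4. aviation liability coverage $1,425,000 ≥ $1,300,000 → met
5. Part 107 recurrent training 720 days ago vs limit 730 → met
6. certificated remote pilots 8 ≥ 4 → met
7. condition 'flies over people' holds; insurance policy review 99 days ago vs limit 120 → met
Not met: 3

No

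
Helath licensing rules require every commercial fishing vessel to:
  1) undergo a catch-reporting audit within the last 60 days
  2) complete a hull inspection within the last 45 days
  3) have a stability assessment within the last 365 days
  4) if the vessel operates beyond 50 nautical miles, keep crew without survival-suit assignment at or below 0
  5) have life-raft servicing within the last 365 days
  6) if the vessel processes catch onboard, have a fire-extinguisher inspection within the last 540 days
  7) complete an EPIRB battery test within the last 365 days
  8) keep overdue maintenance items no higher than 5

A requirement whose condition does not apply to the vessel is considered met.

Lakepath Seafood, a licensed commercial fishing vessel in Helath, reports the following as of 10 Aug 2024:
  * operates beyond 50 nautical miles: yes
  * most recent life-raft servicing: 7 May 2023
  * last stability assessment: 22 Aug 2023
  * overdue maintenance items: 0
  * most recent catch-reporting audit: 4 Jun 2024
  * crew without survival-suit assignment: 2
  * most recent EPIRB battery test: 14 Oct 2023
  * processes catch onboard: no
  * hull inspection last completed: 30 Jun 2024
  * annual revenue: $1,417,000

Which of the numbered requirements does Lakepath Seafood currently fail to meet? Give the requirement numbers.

1. catch-reporting audit 67 days ago vs limit 60 → not met
2. hull inspection 41 days ago vs limit 45 → met
3. stability assessment 354 days ago vs limit 365 → met
4. condition 'operates beyond 50 nautical miles' holds; crew without survival-suit assignment 2 > 0 → not met
5. life-raft servicing 461 days ago vs limit 365 → not met
6. condition 'processes catch onboard' does not hold → requirement n/a → met
7. EPIRB battery test 301 days ago vs limit 365 → met
8. overdue maintenance items 0 ≤ 5 → met
Not met: 1, 4, 5

1, 4, 5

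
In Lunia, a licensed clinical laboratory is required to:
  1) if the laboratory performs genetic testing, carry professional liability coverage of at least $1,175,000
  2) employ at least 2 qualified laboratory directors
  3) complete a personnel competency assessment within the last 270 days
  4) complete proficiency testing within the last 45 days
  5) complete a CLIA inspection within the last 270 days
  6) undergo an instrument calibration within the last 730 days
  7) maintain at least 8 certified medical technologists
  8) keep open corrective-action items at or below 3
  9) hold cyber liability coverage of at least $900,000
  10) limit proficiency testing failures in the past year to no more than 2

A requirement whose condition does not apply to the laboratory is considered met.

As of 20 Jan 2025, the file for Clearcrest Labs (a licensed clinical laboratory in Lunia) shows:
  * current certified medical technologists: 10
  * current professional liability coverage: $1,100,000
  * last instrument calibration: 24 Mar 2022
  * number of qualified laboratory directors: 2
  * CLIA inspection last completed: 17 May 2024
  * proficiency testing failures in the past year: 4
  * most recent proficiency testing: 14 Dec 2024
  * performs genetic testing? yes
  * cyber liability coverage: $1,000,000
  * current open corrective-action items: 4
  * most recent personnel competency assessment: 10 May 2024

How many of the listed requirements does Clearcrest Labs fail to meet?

1. condition 'performs genetic testing' holds; professional liability coverage $1,100,000 < $1,175,000 → not met
2. qualified laboratory directors 2 ≥ 2 → met
3. personnel competency assessment 255 days ago vs limit 270 → met
4. proficiency testing 37 days ago vs limit 45 → met
5. CLIA inspection 248 days ago vs limit 270 → met
6. instrument calibration 1033 days ago vs limit 730 → not met
7. certified medical technologists 10 ≥ 8 → met
8. open corrective-action items 4 > 3 → not met
9. cyber liability coverage $1,000,000 ≥ $900,000 → met
10. proficiency testing failures in the past year 4 > 2 → not met
Not met: 4 of 10

4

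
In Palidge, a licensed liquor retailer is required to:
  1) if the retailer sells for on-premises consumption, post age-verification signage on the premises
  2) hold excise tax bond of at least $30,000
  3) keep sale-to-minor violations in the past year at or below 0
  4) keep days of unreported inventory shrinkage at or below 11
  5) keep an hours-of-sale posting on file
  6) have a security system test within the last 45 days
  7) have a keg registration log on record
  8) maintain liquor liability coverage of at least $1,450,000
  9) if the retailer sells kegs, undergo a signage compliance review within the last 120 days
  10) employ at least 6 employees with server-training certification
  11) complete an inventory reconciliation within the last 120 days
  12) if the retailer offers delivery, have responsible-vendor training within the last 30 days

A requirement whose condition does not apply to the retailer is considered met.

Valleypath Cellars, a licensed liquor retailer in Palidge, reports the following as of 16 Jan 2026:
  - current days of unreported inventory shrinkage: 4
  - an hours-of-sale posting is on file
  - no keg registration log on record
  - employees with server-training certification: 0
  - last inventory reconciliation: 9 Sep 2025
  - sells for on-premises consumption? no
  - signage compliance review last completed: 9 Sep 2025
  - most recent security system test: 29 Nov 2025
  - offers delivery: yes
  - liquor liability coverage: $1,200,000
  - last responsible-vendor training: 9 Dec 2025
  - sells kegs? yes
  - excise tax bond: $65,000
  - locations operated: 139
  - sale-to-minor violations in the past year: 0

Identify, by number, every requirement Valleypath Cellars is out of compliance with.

6, 7, 8, 9, 10, 11, 12

1. condition 'sells for on-premises consumption' does not hold → requirement n/a → met
2. excise tax bond $65,000 ≥ $30,000 → met
3. sale-to-minor violations in the past year 0 ≤ 0 → met
4. days of unreported inventory shrinkage 4 ≤ 11 → met
5. hours-of-sale posting present → met
6. security system test 48 days ago vs limit 45 → not met
7. keg registration log absent → not met
8. liquor liability coverage $1,200,000 < $1,450,000 → not met
9. condition 'sells kegs' holds; signage compliance review 129 days ago vs limit 120 → not met
10. employees with server-training certification 0 < 6 → not met
11. inventory reconciliation 129 days ago vs limit 120 → not met
12. condition 'offers delivery' holds; responsible-vendor training 38 days ago vs limit 30 → not met
Not met: 6, 7, 8, 9, 10, 11, 12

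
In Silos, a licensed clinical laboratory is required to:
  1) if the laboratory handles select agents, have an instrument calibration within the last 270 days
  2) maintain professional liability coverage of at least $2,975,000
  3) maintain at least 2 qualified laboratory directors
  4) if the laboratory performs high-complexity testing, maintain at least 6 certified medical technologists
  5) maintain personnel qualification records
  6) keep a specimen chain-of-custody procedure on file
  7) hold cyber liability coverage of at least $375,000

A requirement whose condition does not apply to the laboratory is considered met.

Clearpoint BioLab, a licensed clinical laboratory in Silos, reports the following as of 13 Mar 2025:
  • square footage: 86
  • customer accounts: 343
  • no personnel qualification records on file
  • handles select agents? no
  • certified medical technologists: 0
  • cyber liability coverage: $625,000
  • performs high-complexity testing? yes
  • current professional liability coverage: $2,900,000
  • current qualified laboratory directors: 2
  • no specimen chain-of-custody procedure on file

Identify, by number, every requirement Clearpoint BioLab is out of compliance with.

2, 4, 5, 6

1. condition 'handles select agents' does not hold → requirement n/a → met
2. professional liability coverage $2,900,000 < $2,975,000 → not met
3. qualified laboratory directors 2 ≥ 2 → met
4. condition 'performs high-complexity testing' holds; certified medical technologists 0 < 6 → not met
5. personnel qualification records absent → not met
6. specimen chain-of-custody procedure absent → not met
7. cyber liability coverage $625,000 ≥ $375,000 → met
Not met: 2, 4, 5, 6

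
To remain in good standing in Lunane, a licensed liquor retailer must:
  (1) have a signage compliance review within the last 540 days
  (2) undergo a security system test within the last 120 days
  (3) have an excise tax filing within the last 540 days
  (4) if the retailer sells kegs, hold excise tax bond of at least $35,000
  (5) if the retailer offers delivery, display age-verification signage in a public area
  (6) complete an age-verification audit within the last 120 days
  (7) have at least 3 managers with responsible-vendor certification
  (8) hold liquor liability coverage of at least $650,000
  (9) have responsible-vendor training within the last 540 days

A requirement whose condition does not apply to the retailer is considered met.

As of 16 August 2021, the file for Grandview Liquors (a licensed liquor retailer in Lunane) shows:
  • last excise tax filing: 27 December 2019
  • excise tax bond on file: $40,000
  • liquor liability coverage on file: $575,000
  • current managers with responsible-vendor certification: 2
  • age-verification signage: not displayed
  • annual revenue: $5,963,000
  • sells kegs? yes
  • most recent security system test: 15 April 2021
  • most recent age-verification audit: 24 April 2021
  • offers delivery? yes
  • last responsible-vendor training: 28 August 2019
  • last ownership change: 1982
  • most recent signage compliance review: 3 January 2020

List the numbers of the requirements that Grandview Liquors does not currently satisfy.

1. signage compliance review 591 days ago vs limit 540 → not met
2. security system test 123 days ago vs limit 120 → not met
3. excise tax filing 598 days ago vs limit 540 → not met
4. condition 'sells kegs' holds; excise tax bond $40,000 ≥ $35,000 → met
5. condition 'offers delivery' holds; age-verification signage absent → not met
6. age-verification audit 114 days ago vs limit 120 → met
7. managers with responsible-vendor certification 2 < 3 → not met
8. liquor liability coverage $575,000 < $650,000 → not met
9. responsible-vendor training 719 days ago vs limit 540 → not met
Not met: 1, 2, 3, 5, 7, 8, 9

1, 2, 3, 5, 7, 8, 9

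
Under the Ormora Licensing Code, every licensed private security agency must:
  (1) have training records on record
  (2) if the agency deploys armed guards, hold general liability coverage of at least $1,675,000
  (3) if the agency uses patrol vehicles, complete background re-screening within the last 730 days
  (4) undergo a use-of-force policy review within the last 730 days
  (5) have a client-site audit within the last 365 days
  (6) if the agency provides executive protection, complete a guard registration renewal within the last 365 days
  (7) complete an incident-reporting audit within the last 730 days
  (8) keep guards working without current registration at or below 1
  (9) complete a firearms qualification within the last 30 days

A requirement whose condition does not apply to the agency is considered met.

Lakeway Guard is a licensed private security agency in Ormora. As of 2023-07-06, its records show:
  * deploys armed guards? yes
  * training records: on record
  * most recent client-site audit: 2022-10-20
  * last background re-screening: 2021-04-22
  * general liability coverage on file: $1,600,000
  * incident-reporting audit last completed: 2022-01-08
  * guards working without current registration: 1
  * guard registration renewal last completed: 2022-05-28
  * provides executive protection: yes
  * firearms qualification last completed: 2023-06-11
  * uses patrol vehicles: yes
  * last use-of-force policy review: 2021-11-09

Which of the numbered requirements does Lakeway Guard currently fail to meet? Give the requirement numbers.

1. training records present → met
2. condition 'deploys armed guards' holds; general liability coverage $1,600,000 < $1,675,000 → not met
3. condition 'uses patrol vehicles' holds; background re-screening 805 days ago vs limit 730 → not met
4. use-of-force policy review 604 days ago vs limit 730 → met
5. client-site audit 259 days ago vs limit 365 → met
6. condition 'provides executive protection' holds; guard registration renewal 404 days ago vs limit 365 → not met
7. incident-reporting audit 544 days ago vs limit 730 → met
8. guards working without current registration 1 ≤ 1 → met
9. firearms qualification 25 days ago vs limit 30 → met
Not met: 2, 3, 6

2, 3, 6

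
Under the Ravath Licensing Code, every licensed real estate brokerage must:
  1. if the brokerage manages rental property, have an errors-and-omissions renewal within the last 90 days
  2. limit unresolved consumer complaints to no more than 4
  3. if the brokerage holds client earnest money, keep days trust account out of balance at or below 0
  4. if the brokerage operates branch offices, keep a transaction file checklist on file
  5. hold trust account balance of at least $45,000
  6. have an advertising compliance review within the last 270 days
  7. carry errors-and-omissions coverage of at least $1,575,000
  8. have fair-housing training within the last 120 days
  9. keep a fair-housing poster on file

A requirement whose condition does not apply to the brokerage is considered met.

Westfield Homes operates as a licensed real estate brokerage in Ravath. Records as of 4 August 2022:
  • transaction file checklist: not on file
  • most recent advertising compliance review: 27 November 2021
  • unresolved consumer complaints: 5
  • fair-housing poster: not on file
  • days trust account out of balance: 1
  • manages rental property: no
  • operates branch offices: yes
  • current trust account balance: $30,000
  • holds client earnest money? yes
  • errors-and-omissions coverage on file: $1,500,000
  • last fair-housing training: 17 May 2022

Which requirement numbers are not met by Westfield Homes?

1. condition 'manages rental property' does not hold → requirement n/a → met
2. unresolved consumer complaints 5 > 4 → not met
3. condition 'holds client earnest money' holds; days trust account out of balance 1 > 0 → not met
4. condition 'operates branch offices' holds; transaction file checklist absent → not met
5. trust account balance $30,000 < $45,000 → not met
6. advertising compliance review 250 days ago vs limit 270 → met
7. errors-and-omissions coverage $1,500,000 < $1,575,000 → not met
8. fair-housing training 79 days ago vs limit 120 → met
9. fair-housing poster absent → not met
Not met: 2, 3, 4, 5, 7, 9

2, 3, 4, 5, 7, 9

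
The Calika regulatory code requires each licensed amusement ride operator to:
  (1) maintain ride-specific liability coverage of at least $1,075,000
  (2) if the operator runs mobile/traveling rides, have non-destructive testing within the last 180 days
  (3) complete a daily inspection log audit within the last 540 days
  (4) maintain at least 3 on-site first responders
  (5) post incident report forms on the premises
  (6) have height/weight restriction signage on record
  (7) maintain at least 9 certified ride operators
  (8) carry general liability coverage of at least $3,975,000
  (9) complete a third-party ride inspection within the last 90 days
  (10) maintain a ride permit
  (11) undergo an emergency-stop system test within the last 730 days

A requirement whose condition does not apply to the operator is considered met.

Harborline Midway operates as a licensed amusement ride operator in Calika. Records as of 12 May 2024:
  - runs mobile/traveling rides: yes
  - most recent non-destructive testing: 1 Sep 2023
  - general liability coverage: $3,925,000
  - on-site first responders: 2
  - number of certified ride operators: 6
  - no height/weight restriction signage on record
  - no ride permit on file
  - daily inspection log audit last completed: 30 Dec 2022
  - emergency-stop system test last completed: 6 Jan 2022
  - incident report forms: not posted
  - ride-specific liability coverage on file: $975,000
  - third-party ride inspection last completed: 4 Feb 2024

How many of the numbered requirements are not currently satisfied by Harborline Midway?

10

1. ride-specific liability coverage $975,000 < $1,075,000 → not met
2. condition 'runs mobile/traveling rides' holds; non-destructive testing 254 days ago vs limit 180 → not met
3. daily inspection log audit 499 days ago vs limit 540 → met
4. on-site first responders 2 < 3 → not met
5. incident report forms absent → not met
6. height/weight restriction signage absent → not met
7. certified ride operators 6 < 9 → not met
8. general liability coverage $3,925,000 < $3,975,000 → not met
9. third-party ride inspection 98 days ago vs limit 90 → not met
10. ride permit absent → not met
11. emergency-stop system test 857 days ago vs limit 730 → not met
Not met: 10 of 11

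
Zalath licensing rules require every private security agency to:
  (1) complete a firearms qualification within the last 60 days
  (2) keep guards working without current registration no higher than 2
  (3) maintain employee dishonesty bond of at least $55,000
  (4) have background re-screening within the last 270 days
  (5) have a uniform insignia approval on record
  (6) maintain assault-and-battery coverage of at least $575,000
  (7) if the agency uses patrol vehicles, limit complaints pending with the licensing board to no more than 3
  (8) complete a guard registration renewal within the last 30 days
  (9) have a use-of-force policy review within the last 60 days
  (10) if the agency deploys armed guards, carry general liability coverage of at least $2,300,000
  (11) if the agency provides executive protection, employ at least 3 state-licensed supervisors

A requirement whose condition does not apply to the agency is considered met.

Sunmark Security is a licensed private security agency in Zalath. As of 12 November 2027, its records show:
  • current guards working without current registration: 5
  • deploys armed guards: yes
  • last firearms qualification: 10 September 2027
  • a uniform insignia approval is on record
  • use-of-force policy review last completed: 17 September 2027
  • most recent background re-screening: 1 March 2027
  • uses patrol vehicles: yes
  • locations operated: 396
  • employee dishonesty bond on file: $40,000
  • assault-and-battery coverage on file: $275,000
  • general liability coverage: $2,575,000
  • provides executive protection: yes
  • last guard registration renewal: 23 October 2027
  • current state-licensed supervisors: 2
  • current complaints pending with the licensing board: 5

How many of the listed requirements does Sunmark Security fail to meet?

1. firearms qualification 63 days ago vs limit 60 → not met
2. guards working without current registration 5 > 2 → not met
3. employee dishonesty bond $40,000 < $55,000 → not met
4. background re-screening 256 days ago vs limit 270 → met
5. uniform insignia approval present → met
6. assault-and-battery coverage $275,000 < $575,000 → not met
7. condition 'uses patrol vehicles' holds; complaints pending with the licensing board 5 > 3 → not met
8. guard registration renewal 20 days ago vs limit 30 → met
9. use-of-force policy review 56 days ago vs limit 60 → met
10. condition 'deploys armed guards' holds; general liability coverage $2,575,000 ≥ $2,300,000 → met
11. condition 'provides executive protection' holds; state-licensed supervisors 2 < 3 → not met
Not met: 6 of 11

6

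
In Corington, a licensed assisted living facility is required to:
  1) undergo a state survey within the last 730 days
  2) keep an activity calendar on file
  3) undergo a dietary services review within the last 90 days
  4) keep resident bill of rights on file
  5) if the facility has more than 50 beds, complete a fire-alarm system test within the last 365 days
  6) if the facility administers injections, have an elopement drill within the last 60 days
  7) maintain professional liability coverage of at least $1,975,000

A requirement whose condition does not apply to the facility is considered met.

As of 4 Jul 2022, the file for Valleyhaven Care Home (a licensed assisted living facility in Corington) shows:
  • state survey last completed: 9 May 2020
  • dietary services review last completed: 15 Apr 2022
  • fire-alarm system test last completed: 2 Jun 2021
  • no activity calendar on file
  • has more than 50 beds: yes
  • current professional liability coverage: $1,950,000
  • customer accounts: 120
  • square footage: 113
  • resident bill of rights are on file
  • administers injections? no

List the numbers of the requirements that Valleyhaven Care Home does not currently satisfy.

1. state survey 786 days ago vs limit 730 → not met
2. activity calendar absent → not met
3. dietary services review 80 days ago vs limit 90 → met
4. resident bill of rights present → met
5. condition 'has more than 50 beds' holds; fire-alarm system test 397 days ago vs limit 365 → not met
6. condition 'administers injections' does not hold → requirement n/a → met
7. professional liability coverage $1,950,000 < $1,975,000 → not met
Not met: 1, 2, 5, 7

1, 2, 5, 7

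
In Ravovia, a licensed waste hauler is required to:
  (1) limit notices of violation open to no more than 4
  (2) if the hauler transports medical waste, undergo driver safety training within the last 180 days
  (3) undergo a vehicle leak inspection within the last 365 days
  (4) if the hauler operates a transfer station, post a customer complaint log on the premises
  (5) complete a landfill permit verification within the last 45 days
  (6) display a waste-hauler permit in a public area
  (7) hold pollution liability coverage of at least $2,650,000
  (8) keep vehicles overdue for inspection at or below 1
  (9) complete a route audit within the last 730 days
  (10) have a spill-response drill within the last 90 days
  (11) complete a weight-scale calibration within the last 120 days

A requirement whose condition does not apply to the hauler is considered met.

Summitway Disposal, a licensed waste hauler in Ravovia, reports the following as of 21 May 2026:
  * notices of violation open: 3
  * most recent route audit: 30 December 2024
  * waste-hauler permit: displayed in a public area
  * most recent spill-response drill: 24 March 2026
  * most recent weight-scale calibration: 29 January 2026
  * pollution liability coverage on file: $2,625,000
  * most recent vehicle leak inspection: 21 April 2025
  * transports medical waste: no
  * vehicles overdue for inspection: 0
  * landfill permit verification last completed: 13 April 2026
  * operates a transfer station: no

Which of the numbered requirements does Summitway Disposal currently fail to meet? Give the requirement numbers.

3, 7

1. notices of violation open 3 ≤ 4 → met
2. condition 'transports medical waste' does not hold → requirement n/a → met
3. vehicle leak inspection 395 days ago vs limit 365 → not met
4. condition 'operates a transfer station' does not hold → requirement n/a → met
5. landfill permit verification 38 days ago vs limit 45 → met
6. waste-hauler permit present → met
7. pollution liability coverage $2,625,000 < $2,650,000 → not met
8. vehicles overdue for inspection 0 ≤ 1 → met
9. route audit 507 days ago vs limit 730 → met
10. spill-response drill 58 days ago vs limit 90 → met
11. weight-scale calibration 112 days ago vs limit 120 → met
Not met: 3, 7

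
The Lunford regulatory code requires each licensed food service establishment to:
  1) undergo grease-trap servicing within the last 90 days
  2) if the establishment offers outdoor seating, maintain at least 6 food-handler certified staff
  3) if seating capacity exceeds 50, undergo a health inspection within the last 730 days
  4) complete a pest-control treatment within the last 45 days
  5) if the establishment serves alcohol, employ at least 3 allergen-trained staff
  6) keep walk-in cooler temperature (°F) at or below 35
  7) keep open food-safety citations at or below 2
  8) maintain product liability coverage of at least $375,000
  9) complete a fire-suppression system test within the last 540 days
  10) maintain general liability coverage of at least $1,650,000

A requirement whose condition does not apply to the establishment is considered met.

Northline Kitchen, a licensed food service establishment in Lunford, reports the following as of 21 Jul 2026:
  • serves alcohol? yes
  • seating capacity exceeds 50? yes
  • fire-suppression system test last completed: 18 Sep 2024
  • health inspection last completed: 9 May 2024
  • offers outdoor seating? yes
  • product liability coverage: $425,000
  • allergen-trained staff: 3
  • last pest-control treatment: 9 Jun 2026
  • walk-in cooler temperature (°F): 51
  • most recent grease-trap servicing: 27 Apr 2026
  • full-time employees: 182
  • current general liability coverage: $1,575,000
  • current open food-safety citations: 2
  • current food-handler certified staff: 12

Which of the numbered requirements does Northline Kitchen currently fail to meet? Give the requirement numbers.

3, 6, 9, 10

1. grease-trap servicing 85 days ago vs limit 90 → met
2. condition 'offers outdoor seating' holds; food-handler certified staff 12 ≥ 6 → met
3. condition 'seating capacity exceeds 50' holds; health inspection 803 days ago vs limit 730 → not met
4. pest-control treatment 42 days ago vs limit 45 → met
5. condition 'serves alcohol' holds; allergen-trained staff 3 ≥ 3 → met
6. walk-in cooler temperature (°F) 51 > 35 → not met
7. open food-safety citations 2 ≤ 2 → met
8. product liability coverage $425,000 ≥ $375,000 → met
9. fire-suppression system test 671 days ago vs limit 540 → not met
10. general liability coverage $1,575,000 < $1,650,000 → not met
Not met: 3, 6, 9, 10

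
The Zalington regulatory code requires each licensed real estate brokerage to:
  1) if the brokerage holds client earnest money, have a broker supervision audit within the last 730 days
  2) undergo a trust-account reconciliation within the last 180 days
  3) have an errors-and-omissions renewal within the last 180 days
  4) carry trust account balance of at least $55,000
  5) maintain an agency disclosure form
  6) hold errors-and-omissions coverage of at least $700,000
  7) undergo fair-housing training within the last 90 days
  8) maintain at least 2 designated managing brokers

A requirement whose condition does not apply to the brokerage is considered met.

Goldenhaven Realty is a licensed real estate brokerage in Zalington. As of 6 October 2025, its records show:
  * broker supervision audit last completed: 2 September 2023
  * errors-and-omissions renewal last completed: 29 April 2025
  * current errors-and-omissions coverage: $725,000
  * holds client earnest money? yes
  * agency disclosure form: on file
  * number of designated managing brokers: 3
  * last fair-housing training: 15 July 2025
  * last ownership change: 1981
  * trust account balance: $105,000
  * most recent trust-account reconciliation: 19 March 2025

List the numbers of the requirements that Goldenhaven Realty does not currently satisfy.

1, 2

1. condition 'holds client earnest money' holds; broker supervision audit 765 days ago vs limit 730 → not met
2. trust-account reconciliation 201 days ago vs limit 180 → not met
3. errors-and-omissions renewal 160 days ago vs limit 180 → met
4. trust account balance $105,000 ≥ $55,000 → met
5. agency disclosure form present → met
6. errors-and-omissions coverage $725,000 ≥ $700,000 → met
7. fair-housing training 83 days ago vs limit 90 → met
8. designated managing brokers 3 ≥ 2 → met
Not met: 1, 2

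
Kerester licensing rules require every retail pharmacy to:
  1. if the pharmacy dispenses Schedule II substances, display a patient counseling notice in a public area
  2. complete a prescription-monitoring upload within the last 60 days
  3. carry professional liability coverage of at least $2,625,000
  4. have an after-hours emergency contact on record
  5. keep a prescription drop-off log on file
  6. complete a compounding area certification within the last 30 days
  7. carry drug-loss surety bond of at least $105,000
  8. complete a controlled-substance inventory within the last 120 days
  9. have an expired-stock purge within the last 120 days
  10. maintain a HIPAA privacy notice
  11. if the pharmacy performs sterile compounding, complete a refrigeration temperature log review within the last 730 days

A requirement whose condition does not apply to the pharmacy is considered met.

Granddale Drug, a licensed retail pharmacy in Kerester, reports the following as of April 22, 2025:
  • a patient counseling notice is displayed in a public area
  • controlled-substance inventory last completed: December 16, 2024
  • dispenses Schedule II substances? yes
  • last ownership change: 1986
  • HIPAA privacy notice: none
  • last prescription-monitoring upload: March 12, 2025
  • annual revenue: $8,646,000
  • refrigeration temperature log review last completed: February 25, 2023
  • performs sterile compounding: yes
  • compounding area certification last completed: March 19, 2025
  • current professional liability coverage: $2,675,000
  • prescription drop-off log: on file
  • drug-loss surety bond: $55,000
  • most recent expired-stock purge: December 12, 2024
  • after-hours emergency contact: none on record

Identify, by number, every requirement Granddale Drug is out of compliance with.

4, 6, 7, 8, 9, 10, 11

1. condition 'dispenses Schedule II substances' holds; patient counseling notice present → met
2. prescription-monitoring upload 41 days ago vs limit 60 → met
3. professional liability coverage $2,675,000 ≥ $2,625,000 → met
4. after-hours emergency contact absent → not met
5. prescription drop-off log present → met
6. compounding area certification 34 days ago vs limit 30 → not met
7. drug-loss surety bond $55,000 < $105,000 → not met
8. controlled-substance inventory 127 days ago vs limit 120 → not met
9. expired-stock purge 131 days ago vs limit 120 → not met
10. HIPAA privacy notice absent → not met
11. condition 'performs sterile compounding' holds; refrigeration temperature log review 787 days ago vs limit 730 → not met
Not met: 4, 6, 7, 8, 9, 10, 11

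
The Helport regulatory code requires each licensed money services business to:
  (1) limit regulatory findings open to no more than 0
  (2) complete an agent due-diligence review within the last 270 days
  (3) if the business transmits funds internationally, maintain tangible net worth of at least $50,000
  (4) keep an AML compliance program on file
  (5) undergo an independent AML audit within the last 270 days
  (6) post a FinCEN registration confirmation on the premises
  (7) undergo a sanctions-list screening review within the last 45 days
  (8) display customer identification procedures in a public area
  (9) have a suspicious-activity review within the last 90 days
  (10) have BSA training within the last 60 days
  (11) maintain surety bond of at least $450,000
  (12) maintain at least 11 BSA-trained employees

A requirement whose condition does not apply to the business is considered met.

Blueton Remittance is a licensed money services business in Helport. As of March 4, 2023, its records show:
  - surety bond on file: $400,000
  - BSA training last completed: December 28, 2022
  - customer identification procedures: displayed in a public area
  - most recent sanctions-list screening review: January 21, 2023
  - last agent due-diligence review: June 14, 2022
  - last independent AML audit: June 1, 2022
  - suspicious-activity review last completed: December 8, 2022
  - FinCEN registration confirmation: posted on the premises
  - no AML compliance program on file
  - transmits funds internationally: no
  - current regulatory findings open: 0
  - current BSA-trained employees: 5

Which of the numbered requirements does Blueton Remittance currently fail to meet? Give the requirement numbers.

4, 5, 10, 11, 12

1. regulatory findings open 0 ≤ 0 → met
2. agent due-diligence review 263 days ago vs limit 270 → met
3. condition 'transmits funds internationally' does not hold → requirement n/a → met
4. AML compliance program absent → not met
5. independent AML audit 276 days ago vs limit 270 → not met
6. FinCEN registration confirmation present → met
7. sanctions-list screening review 42 days ago vs limit 45 → met
8. customer identification procedures present → met
9. suspicious-activity review 86 days ago vs limit 90 → met
10. BSA training 66 days ago vs limit 60 → not met
11. surety bond $400,000 < $450,000 → not met
12. BSA-trained employees 5 < 11 → not met
Not met: 4, 5, 10, 11, 12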